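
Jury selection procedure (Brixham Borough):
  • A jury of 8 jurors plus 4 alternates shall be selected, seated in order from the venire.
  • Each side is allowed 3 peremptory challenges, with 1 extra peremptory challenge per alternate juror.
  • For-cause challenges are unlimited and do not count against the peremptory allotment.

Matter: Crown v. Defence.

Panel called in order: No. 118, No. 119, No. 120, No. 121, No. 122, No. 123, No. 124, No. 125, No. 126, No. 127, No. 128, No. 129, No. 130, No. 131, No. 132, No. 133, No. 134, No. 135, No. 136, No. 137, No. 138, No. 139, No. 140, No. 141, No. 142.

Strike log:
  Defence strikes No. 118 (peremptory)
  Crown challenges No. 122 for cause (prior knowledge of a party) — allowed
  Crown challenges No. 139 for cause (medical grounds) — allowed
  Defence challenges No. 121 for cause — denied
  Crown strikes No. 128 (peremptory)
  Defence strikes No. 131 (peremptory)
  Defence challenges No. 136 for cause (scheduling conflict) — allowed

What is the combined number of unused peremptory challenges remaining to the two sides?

Crown allotment: 3 base + 1 × 4 alternates = 7. Defence allotment: 3 base + 1 × 4 alternates = 7.
Crown peremptories used: #128 — 1 (for-cause on #122, #139 don't count).
Defence peremptories used: #118, #131 — 2 (for-cause on #121, #136 don't count).
Remaining: (7 − 1) + (7 − 2) = 11.

11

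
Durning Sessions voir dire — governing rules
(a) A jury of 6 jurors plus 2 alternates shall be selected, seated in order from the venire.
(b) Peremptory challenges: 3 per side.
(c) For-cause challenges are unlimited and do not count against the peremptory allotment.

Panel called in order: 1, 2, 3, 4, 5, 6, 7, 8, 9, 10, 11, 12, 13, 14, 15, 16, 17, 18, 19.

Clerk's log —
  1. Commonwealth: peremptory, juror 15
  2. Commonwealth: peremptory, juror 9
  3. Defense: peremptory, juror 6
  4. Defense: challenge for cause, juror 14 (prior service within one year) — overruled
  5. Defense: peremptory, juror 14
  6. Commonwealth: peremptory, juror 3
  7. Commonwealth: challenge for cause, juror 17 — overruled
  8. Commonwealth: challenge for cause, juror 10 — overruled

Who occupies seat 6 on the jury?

8

Removed: #3, #6, #9, #14, #15. (#10, #17 stay — for-cause denied.)
Seating in order: seats 1–6 → #1, #2, #4, #5, #7, #8; alternates → #10, #11.
So seat 6 is #8.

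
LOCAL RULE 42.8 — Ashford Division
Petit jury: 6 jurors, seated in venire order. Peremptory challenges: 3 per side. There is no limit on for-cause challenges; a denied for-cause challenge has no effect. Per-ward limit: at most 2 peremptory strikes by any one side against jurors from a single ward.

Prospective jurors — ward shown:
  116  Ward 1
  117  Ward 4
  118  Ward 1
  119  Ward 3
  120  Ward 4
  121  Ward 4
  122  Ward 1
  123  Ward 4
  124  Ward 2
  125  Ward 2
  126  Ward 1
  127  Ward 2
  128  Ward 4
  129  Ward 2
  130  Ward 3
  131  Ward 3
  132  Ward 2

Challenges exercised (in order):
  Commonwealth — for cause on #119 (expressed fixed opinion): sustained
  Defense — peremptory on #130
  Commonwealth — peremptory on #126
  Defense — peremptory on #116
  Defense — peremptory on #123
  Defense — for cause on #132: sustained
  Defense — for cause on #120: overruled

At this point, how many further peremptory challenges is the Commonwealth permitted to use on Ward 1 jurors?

1

Commonwealth peremptories so far: #126 — 1 of 3 used, 2 left overall.
Against Ward 1: #126 — 1 used; per-ward cap 2 leaves 1.
Binding limit: min(2, 1) = 1.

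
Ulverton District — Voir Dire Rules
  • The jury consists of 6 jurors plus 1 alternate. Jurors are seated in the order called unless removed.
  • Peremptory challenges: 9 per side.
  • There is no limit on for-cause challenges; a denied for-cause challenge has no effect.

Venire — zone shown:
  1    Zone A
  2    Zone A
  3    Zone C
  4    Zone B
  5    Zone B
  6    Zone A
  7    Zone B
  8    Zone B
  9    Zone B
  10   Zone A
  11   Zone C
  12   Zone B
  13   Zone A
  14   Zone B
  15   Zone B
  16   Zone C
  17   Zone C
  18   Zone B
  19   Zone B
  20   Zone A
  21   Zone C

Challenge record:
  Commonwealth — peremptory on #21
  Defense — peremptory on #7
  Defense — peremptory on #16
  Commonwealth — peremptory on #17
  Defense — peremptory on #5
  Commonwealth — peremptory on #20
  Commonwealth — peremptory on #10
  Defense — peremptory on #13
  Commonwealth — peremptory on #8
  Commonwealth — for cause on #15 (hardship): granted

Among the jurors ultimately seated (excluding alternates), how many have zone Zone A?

3

Removed: #5, #7, #8, #10, #13, #15, #16, #17, #20, #21.
Seated jurors 1–6: #1, #2, #3, #4, #6, #9 (alternates #11 not counted).
Of those, in Zone A: #1, #2, #6 → 3.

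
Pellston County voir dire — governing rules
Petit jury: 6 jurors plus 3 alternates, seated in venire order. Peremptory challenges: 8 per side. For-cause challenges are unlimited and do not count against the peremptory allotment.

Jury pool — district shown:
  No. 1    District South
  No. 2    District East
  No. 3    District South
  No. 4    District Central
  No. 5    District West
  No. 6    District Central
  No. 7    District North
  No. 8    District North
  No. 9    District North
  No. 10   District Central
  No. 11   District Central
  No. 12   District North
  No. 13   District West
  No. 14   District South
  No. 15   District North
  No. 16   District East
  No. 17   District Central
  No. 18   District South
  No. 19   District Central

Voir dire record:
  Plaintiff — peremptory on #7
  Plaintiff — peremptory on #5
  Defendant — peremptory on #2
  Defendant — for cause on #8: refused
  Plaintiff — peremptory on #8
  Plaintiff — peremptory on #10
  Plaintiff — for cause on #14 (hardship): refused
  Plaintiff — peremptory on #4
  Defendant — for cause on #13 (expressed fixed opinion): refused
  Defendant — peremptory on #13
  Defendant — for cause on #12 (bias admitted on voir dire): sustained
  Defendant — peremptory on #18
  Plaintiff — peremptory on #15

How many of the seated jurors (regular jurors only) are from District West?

Removed: #2, #4, #5, #7, #8, #10, #12, #13, #15, #18.
Seated jurors 1–6: #1, #3, #6, #9, #11, #14 (alternates #16, #17, #19 not counted).
None of those are in District West → 0.

0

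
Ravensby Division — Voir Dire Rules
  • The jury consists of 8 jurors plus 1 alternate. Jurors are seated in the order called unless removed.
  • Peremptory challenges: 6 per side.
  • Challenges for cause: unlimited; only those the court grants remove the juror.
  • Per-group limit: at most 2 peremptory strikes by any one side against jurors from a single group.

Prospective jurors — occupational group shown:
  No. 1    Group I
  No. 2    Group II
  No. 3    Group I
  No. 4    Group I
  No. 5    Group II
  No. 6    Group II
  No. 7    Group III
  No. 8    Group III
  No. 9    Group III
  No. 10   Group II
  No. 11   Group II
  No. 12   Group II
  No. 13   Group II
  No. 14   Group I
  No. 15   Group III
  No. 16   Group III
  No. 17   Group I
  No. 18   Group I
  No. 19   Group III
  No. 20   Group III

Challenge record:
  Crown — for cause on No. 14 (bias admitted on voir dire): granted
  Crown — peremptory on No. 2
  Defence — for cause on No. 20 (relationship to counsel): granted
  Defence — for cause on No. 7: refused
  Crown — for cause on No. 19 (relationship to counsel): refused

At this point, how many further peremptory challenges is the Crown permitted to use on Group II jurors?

Crown peremptories so far: #2 — 1 of 6 used, 5 left overall.
Against Group II: #2 — 1 used; per-group cap 2 leaves 1.
Binding limit: min(5, 1) = 1.

1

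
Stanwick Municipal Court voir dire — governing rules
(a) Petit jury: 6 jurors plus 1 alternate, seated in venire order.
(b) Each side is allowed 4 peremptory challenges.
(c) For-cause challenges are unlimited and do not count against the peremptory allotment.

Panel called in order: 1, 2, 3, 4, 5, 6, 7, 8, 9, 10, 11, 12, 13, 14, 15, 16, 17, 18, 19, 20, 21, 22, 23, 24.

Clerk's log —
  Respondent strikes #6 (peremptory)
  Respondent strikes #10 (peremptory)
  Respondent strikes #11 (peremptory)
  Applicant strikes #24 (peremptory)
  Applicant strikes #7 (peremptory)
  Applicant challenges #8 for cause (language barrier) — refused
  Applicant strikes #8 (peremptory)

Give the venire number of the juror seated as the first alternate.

Removed: #6, #7, #8, #10, #11, #24.
Filling seats in venire order through position 7: #1, #2, #3, #4, #5, #9, #12.
So alternate 1 is #12.

12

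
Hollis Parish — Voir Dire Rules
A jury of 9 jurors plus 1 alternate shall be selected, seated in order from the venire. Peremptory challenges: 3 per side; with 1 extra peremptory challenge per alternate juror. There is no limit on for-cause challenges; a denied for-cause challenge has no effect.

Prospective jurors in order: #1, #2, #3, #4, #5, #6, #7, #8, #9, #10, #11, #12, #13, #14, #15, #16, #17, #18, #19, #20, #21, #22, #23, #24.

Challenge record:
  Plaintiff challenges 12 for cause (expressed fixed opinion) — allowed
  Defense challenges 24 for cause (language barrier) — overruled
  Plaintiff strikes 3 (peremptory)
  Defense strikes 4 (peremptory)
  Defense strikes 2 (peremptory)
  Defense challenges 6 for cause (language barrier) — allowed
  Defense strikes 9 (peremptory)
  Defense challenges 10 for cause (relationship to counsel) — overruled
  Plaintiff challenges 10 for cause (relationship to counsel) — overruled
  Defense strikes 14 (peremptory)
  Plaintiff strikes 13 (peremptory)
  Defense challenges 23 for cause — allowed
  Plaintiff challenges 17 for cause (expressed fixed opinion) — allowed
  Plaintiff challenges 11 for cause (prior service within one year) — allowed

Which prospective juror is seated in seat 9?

Removed: #2, #3, #4, #6, #9, #11, #12, #13, #14, #17, #23. (#10, #24 stay — for-cause denied.)
Seating in order: seats 1–9 → #1, #5, #7, #8, #10, #15, #16, #18, #19; alternates → #20.
So seat 9 is #19.

19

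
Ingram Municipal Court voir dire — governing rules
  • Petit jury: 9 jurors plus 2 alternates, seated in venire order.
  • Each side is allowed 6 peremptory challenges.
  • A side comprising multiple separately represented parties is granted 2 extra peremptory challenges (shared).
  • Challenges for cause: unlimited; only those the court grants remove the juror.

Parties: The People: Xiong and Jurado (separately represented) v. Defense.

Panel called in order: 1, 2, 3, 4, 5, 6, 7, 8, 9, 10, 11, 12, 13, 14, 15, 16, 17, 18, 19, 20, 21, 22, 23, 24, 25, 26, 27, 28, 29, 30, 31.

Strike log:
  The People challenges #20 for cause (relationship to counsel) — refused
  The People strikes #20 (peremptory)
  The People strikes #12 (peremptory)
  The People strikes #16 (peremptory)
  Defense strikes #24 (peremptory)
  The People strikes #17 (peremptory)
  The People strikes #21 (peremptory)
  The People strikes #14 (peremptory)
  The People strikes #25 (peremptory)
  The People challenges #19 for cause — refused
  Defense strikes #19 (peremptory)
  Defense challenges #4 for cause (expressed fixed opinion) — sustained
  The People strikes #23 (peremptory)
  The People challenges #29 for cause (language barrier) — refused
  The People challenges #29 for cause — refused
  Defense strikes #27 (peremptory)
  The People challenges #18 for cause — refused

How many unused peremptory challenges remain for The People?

0

The People allotment: 6 base + 2 multi-party = 8.
The People peremptories used: #20, #12, #16, #17, #21, #14, #25, #23 — 8 (for-cause on #20, #19, #29, #29, #18 don't count).
Remaining: 8 − 8 = 0.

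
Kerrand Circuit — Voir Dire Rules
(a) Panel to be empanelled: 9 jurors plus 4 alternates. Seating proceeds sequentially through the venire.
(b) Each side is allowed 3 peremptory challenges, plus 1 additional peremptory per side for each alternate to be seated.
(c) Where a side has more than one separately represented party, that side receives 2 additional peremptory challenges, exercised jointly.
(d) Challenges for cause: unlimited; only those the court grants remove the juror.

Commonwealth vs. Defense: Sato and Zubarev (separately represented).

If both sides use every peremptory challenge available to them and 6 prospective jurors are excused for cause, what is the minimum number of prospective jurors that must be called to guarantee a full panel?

35

Seats to fill: 9 + 4 alternates = 13.
Peremptories — Commonwealth: 3 + 1×4 = 7; Defense: 3 + 1×4 + 2 = 9; total 16.
For-cause removals: 6.
Minimum venire: 13 + 16 + 6 = 35.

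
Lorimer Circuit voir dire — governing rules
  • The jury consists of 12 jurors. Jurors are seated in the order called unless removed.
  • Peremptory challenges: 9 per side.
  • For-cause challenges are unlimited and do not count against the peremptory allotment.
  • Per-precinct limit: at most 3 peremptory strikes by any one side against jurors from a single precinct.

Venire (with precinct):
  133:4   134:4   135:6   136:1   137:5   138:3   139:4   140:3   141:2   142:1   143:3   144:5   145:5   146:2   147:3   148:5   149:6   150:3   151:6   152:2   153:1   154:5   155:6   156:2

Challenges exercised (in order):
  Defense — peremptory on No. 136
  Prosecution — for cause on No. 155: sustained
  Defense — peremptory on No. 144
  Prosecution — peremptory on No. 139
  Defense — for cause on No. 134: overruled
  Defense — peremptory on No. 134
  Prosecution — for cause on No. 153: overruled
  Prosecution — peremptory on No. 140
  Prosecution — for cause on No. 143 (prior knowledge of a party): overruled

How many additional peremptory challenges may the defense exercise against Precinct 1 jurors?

2

Defense peremptories so far: #136, #144, #134 — 3 of 9 used, 6 left overall.
Against Precinct 1: #136 — 1 used; per-precinct cap 3 leaves 2.
Binding limit: min(6, 2) = 2.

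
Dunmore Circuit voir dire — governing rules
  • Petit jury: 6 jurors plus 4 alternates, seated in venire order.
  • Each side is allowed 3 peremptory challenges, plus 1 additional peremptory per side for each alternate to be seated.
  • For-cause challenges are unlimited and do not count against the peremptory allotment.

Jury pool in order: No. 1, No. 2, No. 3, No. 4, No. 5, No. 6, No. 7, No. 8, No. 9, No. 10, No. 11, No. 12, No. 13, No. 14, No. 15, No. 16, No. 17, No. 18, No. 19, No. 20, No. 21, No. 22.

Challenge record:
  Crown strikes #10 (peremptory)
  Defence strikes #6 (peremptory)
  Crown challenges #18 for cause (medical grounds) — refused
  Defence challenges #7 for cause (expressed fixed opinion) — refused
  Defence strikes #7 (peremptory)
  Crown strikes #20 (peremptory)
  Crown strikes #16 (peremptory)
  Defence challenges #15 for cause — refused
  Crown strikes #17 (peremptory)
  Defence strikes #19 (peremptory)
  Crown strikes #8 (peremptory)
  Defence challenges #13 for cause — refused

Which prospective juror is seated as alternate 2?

Removed: #6, #7, #8, #10, #16, #17, #19, #20. (#13, #15, #18 stay — for-cause denied.)
Seating in order: seats 1–6 → #1, #2, #3, #4, #5, #9; alternates → #11, #12, #13, #14.
So alternate 2 is #12.

12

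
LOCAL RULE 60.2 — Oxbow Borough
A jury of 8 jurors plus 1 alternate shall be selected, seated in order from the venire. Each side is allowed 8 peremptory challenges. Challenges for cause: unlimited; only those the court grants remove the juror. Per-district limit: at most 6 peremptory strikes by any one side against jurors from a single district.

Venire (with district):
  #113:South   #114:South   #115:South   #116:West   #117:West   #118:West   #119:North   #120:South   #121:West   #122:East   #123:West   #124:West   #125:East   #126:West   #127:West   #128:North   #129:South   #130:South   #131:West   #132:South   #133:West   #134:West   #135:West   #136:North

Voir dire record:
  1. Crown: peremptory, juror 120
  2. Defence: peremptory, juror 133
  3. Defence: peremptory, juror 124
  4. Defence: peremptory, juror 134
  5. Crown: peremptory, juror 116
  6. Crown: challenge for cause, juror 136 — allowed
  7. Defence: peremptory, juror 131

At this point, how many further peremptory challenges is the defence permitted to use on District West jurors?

Defence peremptories so far: #133, #124, #134, #131 — 4 of 8 used, 4 left overall.
Against District West: #133, #124, #134, #131 — 4 used; per-district cap 6 leaves 2.
Binding limit: min(4, 2) = 2.

2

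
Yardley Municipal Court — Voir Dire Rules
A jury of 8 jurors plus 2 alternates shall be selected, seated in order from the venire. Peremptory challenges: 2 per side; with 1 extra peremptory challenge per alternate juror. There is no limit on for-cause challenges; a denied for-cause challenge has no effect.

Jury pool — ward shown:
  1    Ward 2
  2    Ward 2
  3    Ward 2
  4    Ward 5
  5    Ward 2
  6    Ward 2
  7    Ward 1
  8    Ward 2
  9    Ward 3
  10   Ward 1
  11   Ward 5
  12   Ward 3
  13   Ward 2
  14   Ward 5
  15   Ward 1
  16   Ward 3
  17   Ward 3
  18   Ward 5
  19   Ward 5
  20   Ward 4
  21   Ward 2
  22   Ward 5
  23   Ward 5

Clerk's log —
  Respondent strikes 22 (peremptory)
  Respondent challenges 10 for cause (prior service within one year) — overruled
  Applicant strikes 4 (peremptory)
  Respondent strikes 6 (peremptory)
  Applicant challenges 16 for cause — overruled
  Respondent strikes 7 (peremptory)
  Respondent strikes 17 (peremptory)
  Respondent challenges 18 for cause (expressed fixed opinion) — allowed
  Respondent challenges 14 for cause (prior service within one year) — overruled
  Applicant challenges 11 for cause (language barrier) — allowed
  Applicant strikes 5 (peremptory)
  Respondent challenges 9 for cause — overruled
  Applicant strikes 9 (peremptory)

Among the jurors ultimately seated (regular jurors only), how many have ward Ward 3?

1

Removed: #4, #5, #6, #7, #9, #11, #17, #18, #22.
Seated jurors 1–8: #1, #2, #3, #8, #10, #12, #13, #14 (alternates #15, #16 not counted).
Of those, in Ward 3: #12 → 1.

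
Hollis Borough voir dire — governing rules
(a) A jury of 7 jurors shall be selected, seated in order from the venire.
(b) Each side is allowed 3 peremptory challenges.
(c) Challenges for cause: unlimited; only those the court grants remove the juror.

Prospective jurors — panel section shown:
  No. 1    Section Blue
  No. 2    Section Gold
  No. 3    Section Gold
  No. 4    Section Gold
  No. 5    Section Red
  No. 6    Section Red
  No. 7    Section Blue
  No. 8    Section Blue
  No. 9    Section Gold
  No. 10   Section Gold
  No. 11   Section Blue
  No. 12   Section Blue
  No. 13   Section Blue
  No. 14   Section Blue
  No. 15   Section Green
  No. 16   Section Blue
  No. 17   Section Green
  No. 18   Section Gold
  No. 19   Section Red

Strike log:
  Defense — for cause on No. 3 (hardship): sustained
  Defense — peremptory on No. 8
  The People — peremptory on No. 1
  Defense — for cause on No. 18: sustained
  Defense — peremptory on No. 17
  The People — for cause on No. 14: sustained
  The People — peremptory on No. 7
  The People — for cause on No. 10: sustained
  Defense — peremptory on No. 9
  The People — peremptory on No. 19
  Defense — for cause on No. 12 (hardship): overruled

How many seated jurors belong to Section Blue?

Removed: #1, #3, #7, #8, #9, #10, #14, #17, #18, #19.
Seated jurors 1–7: #2, #4, #5, #6, #11, #12, #13.
Of those, in Section Blue: #11, #12, #13 → 3.

3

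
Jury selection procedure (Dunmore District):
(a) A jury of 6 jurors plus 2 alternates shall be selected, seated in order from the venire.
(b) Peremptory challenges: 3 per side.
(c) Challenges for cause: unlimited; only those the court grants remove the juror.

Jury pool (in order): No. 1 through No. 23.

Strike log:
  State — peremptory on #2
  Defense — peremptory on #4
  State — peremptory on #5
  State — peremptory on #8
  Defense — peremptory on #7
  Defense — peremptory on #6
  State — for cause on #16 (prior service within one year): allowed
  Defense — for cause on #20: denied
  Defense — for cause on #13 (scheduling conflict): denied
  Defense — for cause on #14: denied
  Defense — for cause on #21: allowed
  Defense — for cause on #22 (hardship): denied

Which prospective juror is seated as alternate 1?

13

Removed: #2, #4, #5, #6, #7, #8, #16, #21. (#13, #14, #20, #22 stay — for-cause denied.)
Filling seats in venire order through position 7: #1, #3, #9, #10, #11, #12, #13.
So alternate 1 is #13.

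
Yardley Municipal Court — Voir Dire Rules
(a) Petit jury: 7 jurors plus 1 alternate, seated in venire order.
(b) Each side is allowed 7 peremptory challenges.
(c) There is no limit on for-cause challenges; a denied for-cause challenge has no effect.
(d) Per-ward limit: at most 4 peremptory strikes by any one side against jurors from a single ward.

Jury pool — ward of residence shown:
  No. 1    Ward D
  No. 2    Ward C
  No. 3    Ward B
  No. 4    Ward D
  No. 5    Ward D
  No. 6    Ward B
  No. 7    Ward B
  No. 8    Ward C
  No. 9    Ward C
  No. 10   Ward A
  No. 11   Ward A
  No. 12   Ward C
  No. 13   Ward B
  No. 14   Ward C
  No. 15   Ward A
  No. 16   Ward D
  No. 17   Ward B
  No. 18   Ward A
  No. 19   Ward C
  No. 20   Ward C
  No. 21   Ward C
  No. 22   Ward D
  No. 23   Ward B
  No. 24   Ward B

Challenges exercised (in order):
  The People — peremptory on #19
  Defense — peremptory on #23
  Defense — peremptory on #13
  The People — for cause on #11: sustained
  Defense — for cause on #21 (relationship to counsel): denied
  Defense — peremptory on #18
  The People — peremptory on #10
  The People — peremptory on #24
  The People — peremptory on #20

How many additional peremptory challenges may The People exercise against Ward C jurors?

The People peremptories so far: #19, #10, #24, #20 — 4 of 7 used, 3 left overall.
Against Ward C: #19, #20 — 2 used; per-ward cap 4 leaves 2.
Binding limit: min(3, 2) = 2.

2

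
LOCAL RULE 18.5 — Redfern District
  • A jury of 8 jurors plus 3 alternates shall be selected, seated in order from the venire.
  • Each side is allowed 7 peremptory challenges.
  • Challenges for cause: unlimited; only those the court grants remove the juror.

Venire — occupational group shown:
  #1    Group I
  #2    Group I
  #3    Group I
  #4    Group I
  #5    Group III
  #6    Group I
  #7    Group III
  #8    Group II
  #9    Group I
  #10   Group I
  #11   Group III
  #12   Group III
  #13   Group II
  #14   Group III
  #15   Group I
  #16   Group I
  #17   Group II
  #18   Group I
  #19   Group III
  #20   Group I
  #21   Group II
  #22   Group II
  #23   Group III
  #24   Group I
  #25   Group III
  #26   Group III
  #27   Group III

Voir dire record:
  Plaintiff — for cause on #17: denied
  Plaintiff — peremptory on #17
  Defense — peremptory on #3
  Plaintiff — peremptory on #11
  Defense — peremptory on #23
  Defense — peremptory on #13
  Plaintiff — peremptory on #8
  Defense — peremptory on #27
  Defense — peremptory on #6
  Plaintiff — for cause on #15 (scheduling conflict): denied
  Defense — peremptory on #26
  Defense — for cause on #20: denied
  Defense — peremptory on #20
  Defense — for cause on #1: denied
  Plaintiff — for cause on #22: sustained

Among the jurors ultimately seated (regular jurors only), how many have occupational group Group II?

0

Removed: #3, #6, #8, #11, #13, #17, #20, #22, #23, #26, #27.
Seated jurors 1–8: #1, #2, #4, #5, #7, #9, #10, #12 (alternates #14, #15, #16 not counted).
None of those are in Group II → 0.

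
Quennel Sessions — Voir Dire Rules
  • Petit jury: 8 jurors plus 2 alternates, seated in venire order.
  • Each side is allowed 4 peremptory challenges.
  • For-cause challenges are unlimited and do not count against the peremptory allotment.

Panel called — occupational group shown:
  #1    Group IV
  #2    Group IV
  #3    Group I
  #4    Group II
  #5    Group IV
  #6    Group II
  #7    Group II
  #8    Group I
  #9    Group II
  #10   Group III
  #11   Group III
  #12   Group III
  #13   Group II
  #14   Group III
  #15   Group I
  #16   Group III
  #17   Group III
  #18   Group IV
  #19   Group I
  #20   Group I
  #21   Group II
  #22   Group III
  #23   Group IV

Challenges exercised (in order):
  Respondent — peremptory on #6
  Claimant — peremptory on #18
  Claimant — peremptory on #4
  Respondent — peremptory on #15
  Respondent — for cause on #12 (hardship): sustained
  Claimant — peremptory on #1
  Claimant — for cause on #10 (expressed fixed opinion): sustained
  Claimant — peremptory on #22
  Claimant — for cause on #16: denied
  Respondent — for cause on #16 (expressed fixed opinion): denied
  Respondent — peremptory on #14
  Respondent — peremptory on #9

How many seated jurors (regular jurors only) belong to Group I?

Removed: #1, #4, #6, #9, #10, #12, #14, #15, #18, #22.
Seated jurors 1–8: #2, #3, #5, #7, #8, #11, #13, #16 (alternates #17, #19 not counted).
Of those, in Group I: #3, #8 → 2.

2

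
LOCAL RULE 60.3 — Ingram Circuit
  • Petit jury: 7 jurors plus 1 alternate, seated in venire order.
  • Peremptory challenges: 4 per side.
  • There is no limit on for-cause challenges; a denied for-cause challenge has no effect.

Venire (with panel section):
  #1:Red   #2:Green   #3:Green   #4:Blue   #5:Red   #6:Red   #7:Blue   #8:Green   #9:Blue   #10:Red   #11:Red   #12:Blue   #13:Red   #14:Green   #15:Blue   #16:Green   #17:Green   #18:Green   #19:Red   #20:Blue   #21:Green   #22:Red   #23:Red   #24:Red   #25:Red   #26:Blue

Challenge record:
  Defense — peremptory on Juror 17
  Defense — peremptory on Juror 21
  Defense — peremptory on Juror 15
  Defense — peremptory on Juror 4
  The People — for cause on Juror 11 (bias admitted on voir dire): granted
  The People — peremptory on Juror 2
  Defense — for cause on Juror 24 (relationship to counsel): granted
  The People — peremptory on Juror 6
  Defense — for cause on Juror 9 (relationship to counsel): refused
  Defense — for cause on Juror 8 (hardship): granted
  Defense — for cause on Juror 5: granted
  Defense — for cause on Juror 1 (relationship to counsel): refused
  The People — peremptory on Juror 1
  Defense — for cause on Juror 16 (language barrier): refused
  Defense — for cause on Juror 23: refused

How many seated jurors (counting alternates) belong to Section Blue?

Removed: #1, #2, #4, #5, #6, #8, #11, #15, #17, #21, #24.
Seated (8 incl. alternates): #3, #7, #9, #10, #12, #13, #14, #16.
Of those, in Section Blue: #7, #9, #12 → 3.

3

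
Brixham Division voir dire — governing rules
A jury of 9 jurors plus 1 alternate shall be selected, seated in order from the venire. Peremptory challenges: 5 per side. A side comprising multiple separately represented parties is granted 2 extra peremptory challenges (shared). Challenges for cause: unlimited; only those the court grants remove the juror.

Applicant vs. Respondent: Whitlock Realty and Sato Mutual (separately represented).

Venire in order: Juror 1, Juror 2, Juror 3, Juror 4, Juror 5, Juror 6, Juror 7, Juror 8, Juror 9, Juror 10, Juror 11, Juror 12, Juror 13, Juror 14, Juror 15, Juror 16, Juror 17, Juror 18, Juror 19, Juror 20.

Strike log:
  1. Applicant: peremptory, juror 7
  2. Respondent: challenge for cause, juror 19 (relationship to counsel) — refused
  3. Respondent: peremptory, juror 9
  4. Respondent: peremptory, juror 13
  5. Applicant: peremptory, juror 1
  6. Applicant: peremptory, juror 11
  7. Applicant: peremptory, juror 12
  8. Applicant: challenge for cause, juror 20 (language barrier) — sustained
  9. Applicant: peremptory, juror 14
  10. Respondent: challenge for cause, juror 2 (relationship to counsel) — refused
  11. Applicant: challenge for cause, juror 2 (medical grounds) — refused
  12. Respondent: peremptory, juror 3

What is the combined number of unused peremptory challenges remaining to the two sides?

Applicant allotment: 5. Respondent allotment: 5 base + 2 multi-party = 7.
Applicant peremptories used: #7, #1, #11, #12, #14 — 5 (for-cause on #20, #2 don't count).
Respondent peremptories used: #9, #13, #3 — 3 (for-cause on #19, #2 don't count).
Remaining: (5 − 5) + (7 − 3) = 4.

4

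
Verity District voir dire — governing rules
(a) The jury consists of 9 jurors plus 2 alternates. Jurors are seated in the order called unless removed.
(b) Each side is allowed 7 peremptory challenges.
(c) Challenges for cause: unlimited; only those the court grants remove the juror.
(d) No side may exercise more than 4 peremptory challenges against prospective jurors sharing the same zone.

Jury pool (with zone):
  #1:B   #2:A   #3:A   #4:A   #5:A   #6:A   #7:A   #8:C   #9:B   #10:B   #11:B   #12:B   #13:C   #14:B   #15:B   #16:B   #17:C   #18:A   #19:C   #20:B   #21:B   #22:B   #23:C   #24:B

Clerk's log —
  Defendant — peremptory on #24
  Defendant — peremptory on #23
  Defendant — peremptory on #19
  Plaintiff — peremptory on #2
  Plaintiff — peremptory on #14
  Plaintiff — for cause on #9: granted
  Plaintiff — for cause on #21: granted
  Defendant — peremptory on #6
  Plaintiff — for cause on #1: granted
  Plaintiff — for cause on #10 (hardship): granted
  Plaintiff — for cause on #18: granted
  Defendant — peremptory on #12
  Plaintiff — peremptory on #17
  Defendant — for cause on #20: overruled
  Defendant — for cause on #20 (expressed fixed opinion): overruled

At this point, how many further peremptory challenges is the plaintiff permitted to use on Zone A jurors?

3

Plaintiff peremptories so far: #2, #14, #17 — 3 of 7 used, 4 left overall.
Against Zone A: #2 — 1 used; per-zone cap 4 leaves 3.
Binding limit: min(4, 3) = 3.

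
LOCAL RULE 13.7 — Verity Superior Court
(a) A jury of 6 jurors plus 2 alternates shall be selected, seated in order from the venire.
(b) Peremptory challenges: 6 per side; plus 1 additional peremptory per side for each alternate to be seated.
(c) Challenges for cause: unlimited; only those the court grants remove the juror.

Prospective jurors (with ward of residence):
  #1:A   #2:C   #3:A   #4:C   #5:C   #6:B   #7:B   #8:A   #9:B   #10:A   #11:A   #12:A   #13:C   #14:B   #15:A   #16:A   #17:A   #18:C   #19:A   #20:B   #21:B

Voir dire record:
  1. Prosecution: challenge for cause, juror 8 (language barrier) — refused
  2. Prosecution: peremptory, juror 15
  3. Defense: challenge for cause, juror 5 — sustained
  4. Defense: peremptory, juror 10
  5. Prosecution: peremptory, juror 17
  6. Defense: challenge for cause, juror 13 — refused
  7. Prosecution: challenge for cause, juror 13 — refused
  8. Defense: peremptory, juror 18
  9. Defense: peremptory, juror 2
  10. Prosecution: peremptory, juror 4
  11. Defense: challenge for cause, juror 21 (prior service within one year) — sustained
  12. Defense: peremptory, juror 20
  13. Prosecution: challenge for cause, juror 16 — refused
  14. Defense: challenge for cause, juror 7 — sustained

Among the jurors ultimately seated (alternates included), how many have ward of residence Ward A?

5

Removed: #2, #4, #5, #7, #10, #15, #17, #18, #20, #21.
Seated (8 incl. alternates): #1, #3, #6, #8, #9, #11, #12, #13.
Of those, in Ward A: #1, #3, #8, #11, #12 → 5.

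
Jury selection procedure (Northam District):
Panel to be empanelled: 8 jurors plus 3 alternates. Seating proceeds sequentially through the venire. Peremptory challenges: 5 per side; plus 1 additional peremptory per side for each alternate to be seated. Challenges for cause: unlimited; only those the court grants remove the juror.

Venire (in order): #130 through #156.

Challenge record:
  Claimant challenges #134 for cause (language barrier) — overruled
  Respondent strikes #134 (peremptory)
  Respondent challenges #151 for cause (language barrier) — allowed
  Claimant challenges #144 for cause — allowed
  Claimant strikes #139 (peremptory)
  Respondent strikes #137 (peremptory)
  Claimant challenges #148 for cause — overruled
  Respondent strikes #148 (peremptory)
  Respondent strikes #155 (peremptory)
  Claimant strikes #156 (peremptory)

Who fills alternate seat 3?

143

Removed: #134, #137, #139, #144, #148, #151, #155, #156.
Filling seats in venire order through position 11: #130, #131, #132, #133, #135, #136, #138, #140, #141, #142, #143.
So alternate 3 is #143.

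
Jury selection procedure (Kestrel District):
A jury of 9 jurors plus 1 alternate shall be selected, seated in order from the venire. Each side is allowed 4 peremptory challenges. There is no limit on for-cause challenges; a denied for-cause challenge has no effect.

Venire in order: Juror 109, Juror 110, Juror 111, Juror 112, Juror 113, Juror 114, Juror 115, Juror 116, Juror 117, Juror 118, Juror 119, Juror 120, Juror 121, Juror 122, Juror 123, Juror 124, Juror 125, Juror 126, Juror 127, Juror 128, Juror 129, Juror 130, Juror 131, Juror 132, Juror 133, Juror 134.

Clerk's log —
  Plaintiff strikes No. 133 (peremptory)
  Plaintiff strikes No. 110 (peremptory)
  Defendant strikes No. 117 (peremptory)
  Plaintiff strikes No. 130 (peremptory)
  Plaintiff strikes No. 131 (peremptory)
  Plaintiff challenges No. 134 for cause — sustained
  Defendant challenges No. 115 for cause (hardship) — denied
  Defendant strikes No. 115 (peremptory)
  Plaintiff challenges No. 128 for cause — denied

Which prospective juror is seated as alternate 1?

121

Removed: #110, #115, #117, #130, #131, #133, #134. (#128 stays — for-cause denied.)
Seating in order: seats 1–9 → #109, #111, #112, #113, #114, #116, #118, #119, #120; alternates → #121.
So alternate 1 is #121.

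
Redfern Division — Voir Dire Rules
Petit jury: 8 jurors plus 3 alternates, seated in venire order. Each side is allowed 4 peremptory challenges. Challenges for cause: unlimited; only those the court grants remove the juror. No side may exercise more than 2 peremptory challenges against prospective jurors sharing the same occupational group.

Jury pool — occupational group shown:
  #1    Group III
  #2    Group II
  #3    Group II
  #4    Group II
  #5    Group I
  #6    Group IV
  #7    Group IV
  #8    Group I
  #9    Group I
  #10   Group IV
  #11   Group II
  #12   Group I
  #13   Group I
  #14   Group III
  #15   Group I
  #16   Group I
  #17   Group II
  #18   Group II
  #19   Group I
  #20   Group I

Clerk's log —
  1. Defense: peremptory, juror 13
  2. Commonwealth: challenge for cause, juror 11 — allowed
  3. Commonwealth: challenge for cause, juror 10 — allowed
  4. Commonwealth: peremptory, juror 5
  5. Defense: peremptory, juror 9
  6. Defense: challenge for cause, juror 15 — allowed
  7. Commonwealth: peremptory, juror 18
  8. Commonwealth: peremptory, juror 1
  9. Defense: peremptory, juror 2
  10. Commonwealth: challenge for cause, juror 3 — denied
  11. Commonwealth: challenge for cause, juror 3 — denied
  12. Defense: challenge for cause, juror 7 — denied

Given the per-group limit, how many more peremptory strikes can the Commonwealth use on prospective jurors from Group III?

1

Commonwealth peremptories so far: #5, #18, #1 — 3 of 4 used, 1 left overall.
Against Group III: #1 — 1 used; per-group cap 2 leaves 1.
Binding limit: min(1, 1) = 1.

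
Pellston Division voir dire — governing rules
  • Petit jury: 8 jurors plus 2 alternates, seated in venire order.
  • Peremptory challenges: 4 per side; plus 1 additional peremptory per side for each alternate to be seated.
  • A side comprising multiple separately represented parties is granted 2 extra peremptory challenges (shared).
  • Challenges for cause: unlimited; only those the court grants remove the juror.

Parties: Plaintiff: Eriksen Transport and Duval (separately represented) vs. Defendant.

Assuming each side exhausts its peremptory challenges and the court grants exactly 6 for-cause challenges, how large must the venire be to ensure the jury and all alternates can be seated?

30

Seats to fill: 8 + 2 alternates = 10.
Peremptories — Plaintiff: 4 + 1×2 + 2 = 8; Defendant: 4 + 1×2 = 6; total 14.
For-cause removals: 6.
Minimum venire: 10 + 14 + 6 = 30.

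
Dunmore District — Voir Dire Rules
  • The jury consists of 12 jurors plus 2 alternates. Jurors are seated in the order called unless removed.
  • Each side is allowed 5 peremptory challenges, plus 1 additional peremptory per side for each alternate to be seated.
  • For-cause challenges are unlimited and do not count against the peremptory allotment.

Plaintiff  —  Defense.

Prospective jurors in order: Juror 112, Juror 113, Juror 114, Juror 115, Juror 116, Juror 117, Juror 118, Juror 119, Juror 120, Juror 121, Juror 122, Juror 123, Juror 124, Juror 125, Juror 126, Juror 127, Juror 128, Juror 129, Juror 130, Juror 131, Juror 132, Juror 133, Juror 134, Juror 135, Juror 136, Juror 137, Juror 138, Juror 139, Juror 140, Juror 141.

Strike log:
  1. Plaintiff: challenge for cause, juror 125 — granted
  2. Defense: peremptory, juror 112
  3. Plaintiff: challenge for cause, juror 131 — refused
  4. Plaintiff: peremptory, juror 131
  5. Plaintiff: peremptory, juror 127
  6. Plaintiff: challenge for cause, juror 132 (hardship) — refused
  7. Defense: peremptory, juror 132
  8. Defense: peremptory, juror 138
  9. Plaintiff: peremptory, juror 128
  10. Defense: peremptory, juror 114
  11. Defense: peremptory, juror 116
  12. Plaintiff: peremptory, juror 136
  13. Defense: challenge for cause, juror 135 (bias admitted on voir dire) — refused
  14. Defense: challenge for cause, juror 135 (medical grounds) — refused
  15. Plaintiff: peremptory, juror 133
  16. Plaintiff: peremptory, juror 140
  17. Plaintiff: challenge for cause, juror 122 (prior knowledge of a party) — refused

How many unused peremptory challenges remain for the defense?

Defense allotment: 5 base + 1 × 2 alternates = 7.
Defense peremptories used: #112, #132, #138, #114, #116 — 5 (for-cause on #135, #135 don't count).
Remaining: 7 − 5 = 2.

2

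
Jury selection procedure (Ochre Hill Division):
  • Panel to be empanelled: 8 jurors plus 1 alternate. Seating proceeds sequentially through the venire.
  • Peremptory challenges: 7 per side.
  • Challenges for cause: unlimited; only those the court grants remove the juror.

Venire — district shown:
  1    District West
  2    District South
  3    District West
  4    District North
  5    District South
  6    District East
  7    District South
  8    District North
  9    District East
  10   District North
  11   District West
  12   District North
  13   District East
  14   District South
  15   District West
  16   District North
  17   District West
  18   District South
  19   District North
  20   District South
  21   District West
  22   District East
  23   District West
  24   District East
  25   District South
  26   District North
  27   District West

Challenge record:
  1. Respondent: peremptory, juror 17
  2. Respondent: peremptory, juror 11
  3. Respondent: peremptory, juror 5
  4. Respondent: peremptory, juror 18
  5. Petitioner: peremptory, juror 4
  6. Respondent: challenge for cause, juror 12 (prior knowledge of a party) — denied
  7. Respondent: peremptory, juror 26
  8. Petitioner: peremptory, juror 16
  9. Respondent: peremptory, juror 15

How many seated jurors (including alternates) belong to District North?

Removed: #4, #5, #11, #15, #16, #17, #18, #26.
Seated (9 incl. alternates): #1, #2, #3, #6, #7, #8, #9, #10, #12.
Of those, in District North: #8, #10, #12 → 3.

3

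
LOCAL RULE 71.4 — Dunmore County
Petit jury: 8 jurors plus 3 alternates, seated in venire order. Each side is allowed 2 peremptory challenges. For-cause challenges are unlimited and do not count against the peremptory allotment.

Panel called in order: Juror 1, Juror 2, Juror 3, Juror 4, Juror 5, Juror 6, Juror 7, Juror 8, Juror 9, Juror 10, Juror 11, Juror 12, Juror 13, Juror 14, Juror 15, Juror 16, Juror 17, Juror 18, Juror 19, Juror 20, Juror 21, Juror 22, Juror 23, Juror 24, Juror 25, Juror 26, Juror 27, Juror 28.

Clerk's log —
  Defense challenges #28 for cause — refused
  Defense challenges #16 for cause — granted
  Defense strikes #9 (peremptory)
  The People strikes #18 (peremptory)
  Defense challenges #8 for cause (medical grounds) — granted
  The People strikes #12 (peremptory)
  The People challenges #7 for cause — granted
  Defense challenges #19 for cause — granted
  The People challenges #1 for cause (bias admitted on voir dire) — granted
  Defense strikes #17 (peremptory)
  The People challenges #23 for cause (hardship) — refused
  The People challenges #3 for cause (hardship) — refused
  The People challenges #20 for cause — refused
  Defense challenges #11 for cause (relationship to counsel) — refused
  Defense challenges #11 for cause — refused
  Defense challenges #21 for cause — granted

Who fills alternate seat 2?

15

Removed: #1, #7, #8, #9, #12, #16, #17, #18, #19, #21. (#3, #11, #20, #23, #28 stay — for-cause denied.)
Filling seats in venire order through position 10: #2, #3, #4, #5, #6, #10, #11, #13, #14, #15.
So alternate 2 is #15.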